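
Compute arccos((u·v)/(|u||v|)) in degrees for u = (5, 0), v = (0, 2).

With u = (5, 0), v = (0, 2):
u·v = 5·0 + 0·2 = 0 + 0 = 0.
|u| = √(5² + 0²) = √25, |v| = √(0² + 2²) = √4, so |u||v| = √(25·4) = √100 = 10.
cos θ = (u·v)/(|u||v|) = 0/10 = 0 (the vectors are orthogonal)
θ = arccos(0) = 90°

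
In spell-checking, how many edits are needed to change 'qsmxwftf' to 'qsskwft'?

Let D[i][j] be the edit distance between the first i characters of 'qsmxwftf' and the first j characters of 'qsskwft', with D[i][0] = i, D[0][j] = j, and D[i][j] = D[i-1][j-1] if the characters match, else 1 + min(D[i-1][j], D[i][j-1], D[i-1][j-1]). Filling the table (rows: prefixes of 'qsmxwftf', columns: prefixes of 'qsskwft'):
     ε  q  s  s  k  w  f  t
  ε  0  1  2  3  4  5  6  7
  q  1  0  1  2  3  4  5  6
  s  2  1  0  1  2  3  4  5
  m  3  2  1  1  2  3  4  5
  x  4  3  2  2  2  3  4  5
  w  5  4  3  3  3  2  3  4
  f  6  5  4  4  4  3  2  3
  t  7  6  5  5  5  4  3  2
  f  8  7  6  6  6  5  4  3
The bottom-right entry gives D[8][7] = 3, so no sequence of fewer than 3 edits works. Backtracking through the table gives one optimal edit sequence (3 edits):
  qsmxwftf → qssxwftf (sub m→s @3)
  qssxwftf → qsskwftf (sub x→k @4)
  qsskwftf → qsskwft (del f @8)
Edit distance = 3.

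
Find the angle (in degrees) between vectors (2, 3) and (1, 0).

With u = (2, 3), v = (1, 0):
u·v = 2·1 + 3·0 = 2 + 0 = 2.
|u| = √(2² + 3²) = √13, |v| = √(1² + 0²) = √1, so |u||v| = √(13·1) = √13.
cos θ = (u·v)/(|u||v|) = 2/√13 ≈ 0.5547
θ = arccos(0.5547) ≈ 56.31°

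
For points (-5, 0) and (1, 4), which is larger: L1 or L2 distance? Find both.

L1 = |-5 - 1| + |0 - 4| = 6 + 4 = 10
L2 = √(6² + 4²) = √52 ≈ 7.2111
L1 ≥ L2 always (equality iff movement is along one axis); L1 > L2 here.
Ratio L1/L2 = 10/√52 ≈ 1.3868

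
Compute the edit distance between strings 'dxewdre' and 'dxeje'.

Let D[i][j] be the edit distance between the first i characters of 'dxewdre' and the first j characters of 'dxeje', with D[i][0] = i, D[0][j] = j, and D[i][j] = D[i-1][j-1] if the characters match, else 1 + min(D[i-1][j], D[i][j-1], D[i-1][j-1]). Filling the table (rows: prefixes of 'dxewdre', columns: prefixes of 'dxeje'):
     ε  d  x  e  j  e
  ε  0  1  2  3  4  5
  d  1  0  1  2  3  4
  x  2  1  0  1  2  3
  e  3  2  1  0  1  2
  w  4  3  2  1  1  2
  d  5  4  3  2  2  2
  r  6  5  4  3  3  3
  e  7  6  5  4  4  3
The bottom-right entry gives D[7][5] = 3, so no sequence of fewer than 3 edits works. Backtracking through the table gives one optimal edit sequence (3 edits):
  dxewdre → dxedre (del w @4)
  dxedre → dxere (del d @4)
  dxere → dxeje (sub r→j @4)
Edit distance = 3.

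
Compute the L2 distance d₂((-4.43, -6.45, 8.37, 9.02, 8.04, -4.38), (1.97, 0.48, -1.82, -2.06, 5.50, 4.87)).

√(Σ(x_i - y_i)²) = √((-4.43 - 1.97)² + (-6.45 - 0.48)² + (8.37 - (-1.82))² + (9.02 - (-2.06))² + (8.04 - 5.5)² + (-4.38 - 4.87)²)
= √((-6.4)² + (-6.93)² + 10.19² + 11.08² + 2.54² + (-9.25)²) = √(40.96 + 48.0249 + 103.8361 + 122.7664 + 6.4516 + 85.5625) = √407.6015 ≈ 20.1891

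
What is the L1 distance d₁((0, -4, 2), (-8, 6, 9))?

Σ|x_i - y_i| = |0 - (-8)| + |-4 - 6| + |2 - 9| = 8 + 10 + 7 = 25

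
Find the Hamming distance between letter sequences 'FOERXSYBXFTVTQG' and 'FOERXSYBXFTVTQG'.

Differing positions: none. Hamming distance = 0.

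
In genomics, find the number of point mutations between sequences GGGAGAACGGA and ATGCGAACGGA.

Differing positions: 1, 2, 4. Hamming distance = 3.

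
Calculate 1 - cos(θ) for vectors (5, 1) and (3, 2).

With u = (5, 1), v = (3, 2):
u·v = 5·3 + 1·2 = 15 + 2 = 17.
|u| = √(5² + 1²) = √26, |v| = √(3² + 2²) = √13, so |u||v| = √(26·13) = √338.
cos θ = (u·v)/(|u||v|) = 17/√338 ≈ 0.9247
Cosine distance = 1 - cos θ ≈ 1 - 0.9247 = 0.0753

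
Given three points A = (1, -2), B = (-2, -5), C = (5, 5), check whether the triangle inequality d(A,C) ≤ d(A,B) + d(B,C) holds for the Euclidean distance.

d(A,B) = √(3² + 3²) = √18 ≈ 4.2426, d(B,C) = √(7² + 10²) = √149 ≈ 12.2066, d(A,C) = √(4² + 7²) = √65 ≈ 8.0623.
d(A,C) ≈ 8.0623 ≤ 4.2426 + 12.2066 = 16.4492. Triangle inequality is satisfied.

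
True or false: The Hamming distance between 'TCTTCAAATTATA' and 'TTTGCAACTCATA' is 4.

Differing positions: 2, 4, 8, 10. Hamming distance = 4, so the claim is true.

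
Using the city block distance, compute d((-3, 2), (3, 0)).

Σ|x_i - y_i| = |-3 - 3| + |2 - 0| = 6 + 2 = 8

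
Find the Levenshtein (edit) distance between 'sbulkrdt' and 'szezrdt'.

Let D[i][j] be the edit distance between the first i characters of 'sbulkrdt' and the first j characters of 'szezrdt', with D[i][0] = i, D[0][j] = j, and D[i][j] = D[i-1][j-1] if the characters match, else 1 + min(D[i-1][j], D[i][j-1], D[i-1][j-1]). Filling the table (rows: prefixes of 'sbulkrdt', columns: prefixes of 'szezrdt'):
     ε  s  z  e  z  r  d  t
  ε  0  1  2  3  4  5  6  7
  s  1  0  1  2  3  4  5  6
  b  2  1  1  2  3  4  5  6
  u  3  2  2  2  3  4  5  6
  l  4  3  3  3  3  4  5  6
  k  5  4  4  4  4  4  5  6
  r  6  5  5  5  5  4  5  6
  d  7  6  6  6  6  5  4  5
  t  8  7  7  7  7  6  5  4
The bottom-right entry gives D[8][7] = 4, so no sequence of fewer than 4 edits works. Backtracking through the table gives one optimal edit sequence (4 edits):
  sbulkrdt → sulkrdt (del b @2)
  sulkrdt → szlkrdt (sub u→z @2)
  szlkrdt → szekrdt (sub l→e @3)
  szekrdt → szezrdt (sub k→z @4)
Edit distance = 4.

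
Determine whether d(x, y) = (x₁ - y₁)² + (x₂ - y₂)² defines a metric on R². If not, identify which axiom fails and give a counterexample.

No. The squared Euclidean distance fails the triangle inequality. Counterexample: x = (0, 0), y = (4, 1), z = (8, 2). d(x,z) = 8² + 2² = 68, but d(x,y) + d(y,z) = (4² + 1²) + (4² + 1²) = 17 + 17 = 34. Since 68 > 34, the triangle inequality is violated. (Note: √d, the ordinary Euclidean distance, IS a metric.)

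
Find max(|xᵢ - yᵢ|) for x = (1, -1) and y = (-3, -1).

max(|x_i - y_i|) = max(|1 - (-3)|, |-1 - (-1)|) = max(4, 0) = 4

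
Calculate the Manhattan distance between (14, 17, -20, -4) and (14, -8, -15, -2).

Σ|x_i - y_i| = |14 - 14| + |17 - (-8)| + |-20 - (-15)| + |-4 - (-2)| = 0 + 25 + 5 + 2 = 32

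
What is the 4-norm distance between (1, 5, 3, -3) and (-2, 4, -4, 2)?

(Σ|x_i - y_i|^4)^(1/4) = (|1 - (-2)|^4 + |5 - 4|^4 + |3 - (-4)|^4 + |-3 - 2|^4)^(1/4)
= (3^4 + 1^4 + 7^4 + 5^4)^(1/4) = (81 + 1 + 2401 + 625)^(1/4) = (3108)^(1/4) ≈ 7.4666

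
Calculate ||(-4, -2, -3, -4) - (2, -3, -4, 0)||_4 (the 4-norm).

(Σ|x_i - y_i|^4)^(1/4) = (|-4 - 2|^4 + |-2 - (-3)|^4 + |-3 - (-4)|^4 + |-4 - 0|^4)^(1/4)
= (6^4 + 1^4 + 1^4 + 4^4)^(1/4) = (1296 + 1 + 1 + 256)^(1/4) = (1554)^(1/4) ≈ 6.2786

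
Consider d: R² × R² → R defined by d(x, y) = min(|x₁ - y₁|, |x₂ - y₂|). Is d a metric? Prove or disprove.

No. d fails identity of indiscernibles: take x = (5, 0) and y = (5, 5). Then d(x,y) = min(|5 - 5|, |0 - 5|) = min(0, 5) = 0, yet x ≠ y.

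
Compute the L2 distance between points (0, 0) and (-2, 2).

(Σ|x_i - y_i|^2)^(1/2) = (|0 - (-2)|^2 + |0 - 2|^2)^(1/2)
= (2^2 + 2^2)^(1/2) = (4 + 4)^(1/2) = (8)^(1/2) ≈ 2.8284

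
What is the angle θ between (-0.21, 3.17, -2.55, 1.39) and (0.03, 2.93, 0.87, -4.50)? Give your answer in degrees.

With u = (-0.21, 3.17, -2.55, 1.39), v = (0.03, 2.93, 0.87, -4.50):
u·v = (-0.21)·0.03 + 3.17·2.93 + (-2.55)·0.87 + 1.39·(-4.5) = (-0.0063) + 9.2881 + (-2.2185) + (-6.255) = 0.8083.
|u| = √((-0.21)² + 3.17² + (-2.55)² + 1.39²) = √(0.0441 + 10.0489 + 6.5025 + 1.9321) = √18.5276, |v| = √(0.03² + 2.93² + 0.87² + (-4.5)²) = √(0.0009 + 8.5849 + 0.7569 + 20.25) = √29.5927.
cos θ = (u·v)/(|u||v|) = 0.8083/(√18.5276·√29.5927) ≈ 0.03452
θ = arccos(0.03452) ≈ 88.02°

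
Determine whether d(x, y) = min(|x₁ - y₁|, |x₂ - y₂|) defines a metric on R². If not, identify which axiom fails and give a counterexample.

No. d fails identity of indiscernibles: take x = (0, 0) and y = (0, 3). Then d(x,y) = min(|0 - 0|, |0 - 3|) = min(0, 3) = 0, yet x ≠ y.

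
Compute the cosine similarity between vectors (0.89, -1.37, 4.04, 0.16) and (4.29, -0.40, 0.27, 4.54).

With u = (0.89, -1.37, 4.04, 0.16), v = (4.29, -0.40, 0.27, 4.54):
u·v = 0.89·4.29 + (-1.37)·(-0.4) + 4.04·0.27 + 0.16·4.54 = 3.8181 + 0.548 + 1.0908 + 0.7264 = 6.1833.
|u| = √(0.89² + (-1.37)² + 4.04² + 0.16²) = √(0.7921 + 1.8769 + 16.3216 + 0.0256) = √19.0162, |v| = √(4.29² + (-0.4)² + 0.27² + 4.54²) = √(18.4041 + 0.16 + 0.0729 + 20.6116) = √39.2486.
cos θ = (u·v)/(|u||v|) = 6.1833/(√19.0162·√39.2486) ≈ 0.2263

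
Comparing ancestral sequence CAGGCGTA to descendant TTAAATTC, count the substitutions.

Differing positions: 1, 2, 3, 4, 5, 6, 8. Hamming distance = 7.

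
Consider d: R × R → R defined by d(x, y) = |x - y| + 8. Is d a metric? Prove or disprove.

No. d fails identity of indiscernibles (specifically d(x,x) = 0): d(-3, -3) = |-3 - (-3)| + 8 = 0 + 8 = 8 ≠ 0.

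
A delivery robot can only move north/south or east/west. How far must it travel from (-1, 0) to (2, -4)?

Σ|x_i - y_i| = |-1 - 2| + |0 - (-4)| = 3 + 4 = 7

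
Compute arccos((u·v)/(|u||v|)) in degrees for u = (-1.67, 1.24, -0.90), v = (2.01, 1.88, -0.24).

With u = (-1.67, 1.24, -0.90), v = (2.01, 1.88, -0.24):
u·v = (-1.67)·2.01 + 1.24·1.88 + (-0.9)·(-0.24) = (-3.3567) + 2.3312 + 0.216 = -0.8095.
|u| = √((-1.67)² + 1.24² + (-0.9)²) = √(2.7889 + 1.5376 + 0.81) = √5.1365, |v| = √(2.01² + 1.88² + (-0.24)²) = √(4.0401 + 3.5344 + 0.0576) = √7.6321.
cos θ = (u·v)/(|u||v|) = -0.8095/(√5.1365·√7.6321) ≈ -0.129289
θ = arccos(-0.129289) ≈ 97.43°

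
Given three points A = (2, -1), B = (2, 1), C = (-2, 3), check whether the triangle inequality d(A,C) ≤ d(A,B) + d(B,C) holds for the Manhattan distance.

d(A,B) = 0 + 2 = 2, d(B,C) = 4 + 2 = 6, d(A,C) = 4 + 4 = 8.
d(A,C) = 8 ≤ 2 + 6 = 8. Triangle inequality is satisfied.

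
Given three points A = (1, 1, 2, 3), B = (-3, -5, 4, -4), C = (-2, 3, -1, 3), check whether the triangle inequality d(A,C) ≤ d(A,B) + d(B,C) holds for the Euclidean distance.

d(A,B) = √(4² + 6² + 2² + 7²) = √105 ≈ 10.247, d(B,C) = √(1² + 8² + 5² + 7²) = √139 ≈ 11.7898, d(A,C) = √(3² + 2² + 3² + 0²) = √22 ≈ 4.6904.
d(A,C) ≈ 4.6904 ≤ 10.247 + 11.7898 = 22.0368. Triangle inequality is satisfied.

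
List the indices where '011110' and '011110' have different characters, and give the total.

Differing positions: none. Hamming distance = 0.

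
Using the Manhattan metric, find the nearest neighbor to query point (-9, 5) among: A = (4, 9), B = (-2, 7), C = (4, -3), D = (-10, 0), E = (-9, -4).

Distances: d(A) = 17, d(B) = 9, d(C) = 21, d(D) = 6, d(E) = 9. Nearest: D = (-10, 0) with distance 6.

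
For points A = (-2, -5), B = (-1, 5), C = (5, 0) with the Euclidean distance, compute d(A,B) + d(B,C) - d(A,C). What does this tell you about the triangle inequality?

d(A,B) = √(1² + 10²) = √101 ≈ 10.0499, d(B,C) = √(6² + 5²) = √61 ≈ 7.8102, d(A,C) = √(7² + 5²) = √74 ≈ 8.6023.
d(A,B) + d(B,C) - d(A,C) = 10.0499 + 7.8102 - 8.6023 = 17.8601 - 8.6023 = 9.2578 (to 4 decimal places). This is ≥ 0, so the triangle inequality holds for these points.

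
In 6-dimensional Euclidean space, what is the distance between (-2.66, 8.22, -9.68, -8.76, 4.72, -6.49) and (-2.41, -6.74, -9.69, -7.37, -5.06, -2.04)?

√(Σ(x_i - y_i)²) = √((-2.66 - (-2.41))² + (8.22 - (-6.74))² + (-9.68 - (-9.69))² + (-8.76 - (-7.37))² + (4.72 - (-5.06))² + (-6.49 - (-2.04))²)
= √((-0.25)² + 14.96² + 0.01² + (-1.39)² + 9.78² + (-4.45)²) = √(0.0625 + 223.8016 + 0.0001 + 1.9321 + 95.6484 + 19.8025) = √341.2472 ≈ 18.4729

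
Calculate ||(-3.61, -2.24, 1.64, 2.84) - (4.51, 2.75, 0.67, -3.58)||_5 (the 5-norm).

(Σ|x_i - y_i|^5)^(1/5) = (|-3.61 - 4.51|^5 + |-2.24 - 2.75|^5 + |1.64 - 0.67|^5 + |2.84 - (-3.58)|^5)^(1/5)
= (8.12^5 + 4.99^5 + 0.97^5 + 6.42^5)^(1/5) ≈ (35300.4422 + 3093.8748 + 0.8587 + 10906.2423)^(1/5) = (49301.418)^(1/5) ≈ 8.681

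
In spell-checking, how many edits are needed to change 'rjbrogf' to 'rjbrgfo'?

Let D[i][j] be the edit distance between the first i characters of 'rjbrogf' and the first j characters of 'rjbrgfo', with D[i][0] = i, D[0][j] = j, and D[i][j] = D[i-1][j-1] if the characters match, else 1 + min(D[i-1][j], D[i][j-1], D[i-1][j-1]). Filling the table (rows: prefixes of 'rjbrogf', columns: prefixes of 'rjbrgfo'):
     ε  r  j  b  r  g  f  o
  ε  0  1  2  3  4  5  6  7
  r  1  0  1  2  3  4  5  6
  j  2  1  0  1  2  3  4  5
  b  3  2  1  0  1  2  3  4
  r  4  3  2  1  0  1  2  3
  o  5  4  3  2  1  1  2  2
  g  6  5  4  3  2  1  2  3
  f  7  6  5  4  3  2  1  2
The bottom-right entry gives D[7][7] = 2, so no sequence of fewer than 2 edits works. Backtracking through the table gives one optimal edit sequence (2 edits):
  rjbrogf → rjbrgf (del o @5)
  rjbrgf → rjbrgfo (ins o @7)
Edit distance = 2.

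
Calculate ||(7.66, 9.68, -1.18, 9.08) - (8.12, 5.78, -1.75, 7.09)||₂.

√(Σ(x_i - y_i)²) = √((7.66 - 8.12)² + (9.68 - 5.78)² + (-1.18 - (-1.75))² + (9.08 - 7.09)²)
= √((-0.46)² + 3.9² + 0.57² + 1.99²) = √(0.2116 + 15.21 + 0.3249 + 3.9601) = √19.7066 ≈ 4.4392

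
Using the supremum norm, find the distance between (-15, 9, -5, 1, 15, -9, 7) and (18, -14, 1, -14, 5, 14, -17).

max(|x_i - y_i|) = max(|-15 - 18|, |9 - (-14)|, |-5 - 1|, |1 - (-14)|, |15 - 5|, |-9 - 14|, |7 - (-17)|) = max(33, 23, 6, 15, 10, 23, 24) = 33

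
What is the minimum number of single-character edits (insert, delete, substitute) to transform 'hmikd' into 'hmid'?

Let D[i][j] be the edit distance between the first i characters of 'hmikd' and the first j characters of 'hmid', with D[i][0] = i, D[0][j] = j, and D[i][j] = D[i-1][j-1] if the characters match, else 1 + min(D[i-1][j], D[i][j-1], D[i-1][j-1]). Filling the table (rows: prefixes of 'hmikd', columns: prefixes of 'hmid'):
     ε  h  m  i  d
  ε  0  1  2  3  4
  h  1  0  1  2  3
  m  2  1  0  1  2
  i  3  2  1  0  1
  k  4  3  2  1  1
  d  5  4  3  2  1
The bottom-right entry gives D[5][4] = 1, so no sequence of fewer than 1 edit works. Backtracking through the table gives one optimal edit sequence (1 edit):
  hmikd → hmid (del k @4)
Edit distance = 1.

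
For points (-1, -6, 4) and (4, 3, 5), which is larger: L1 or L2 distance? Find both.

L1 = |-1 - 4| + |-6 - 3| + |4 - 5| = 5 + 9 + 1 = 15
L2 = √(5² + 9² + 1²) = √107 ≈ 10.3441
L1 ≥ L2 always (equality iff movement is along one axis); L1 > L2 here.
Ratio L1/L2 = 15/√107 ≈ 1.4501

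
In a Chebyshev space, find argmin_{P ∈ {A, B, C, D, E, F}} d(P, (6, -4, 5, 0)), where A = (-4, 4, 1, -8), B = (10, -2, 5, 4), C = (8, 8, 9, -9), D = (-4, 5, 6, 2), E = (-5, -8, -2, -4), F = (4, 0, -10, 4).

Distances: d(A) = 10, d(B) = 4, d(C) = 12, d(D) = 10, d(E) = 11, d(F) = 15. Nearest: B = (10, -2, 5, 4) with distance 4.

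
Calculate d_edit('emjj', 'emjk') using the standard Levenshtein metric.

Let D[i][j] be the edit distance between the first i characters of 'emjj' and the first j characters of 'emjk', with D[i][0] = i, D[0][j] = j, and D[i][j] = D[i-1][j-1] if the characters match, else 1 + min(D[i-1][j], D[i][j-1], D[i-1][j-1]). Filling the table (rows: prefixes of 'emjj', columns: prefixes of 'emjk'):
     ε  e  m  j  k
  ε  0  1  2  3  4
  e  1  0  1  2  3
  m  2  1  0  1  2
  j  3  2  1  0  1
  j  4  3  2  1  1
The bottom-right entry gives D[4][4] = 1, so no sequence of fewer than 1 edit works. Backtracking through the table gives one optimal edit sequence (1 edit):
  emjj → emjk (sub j→k @4)
Edit distance = 1.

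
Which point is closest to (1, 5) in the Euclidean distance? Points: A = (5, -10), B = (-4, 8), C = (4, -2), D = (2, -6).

Distances: d(A) ≈ 15.5242, d(B) ≈ 5.831, d(C) ≈ 7.6158, d(D) ≈ 11.0454. Nearest: B = (-4, 8) with distance 5.831.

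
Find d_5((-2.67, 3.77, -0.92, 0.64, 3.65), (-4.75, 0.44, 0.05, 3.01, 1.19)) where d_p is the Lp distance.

(Σ|x_i - y_i|^5)^(1/5) = (|-2.67 - (-4.75)|^5 + |3.77 - 0.44|^5 + |-0.92 - 0.05|^5 + |0.64 - 3.01|^5 + |3.65 - 1.19|^5)^(1/5)
= (2.08^5 + 3.33^5 + 0.97^5 + 2.37^5 + 2.46^5)^(1/5) ≈ (38.9329 + 409.4691 + 0.8587 + 74.7725 + 90.0898)^(1/5) = (614.123)^(1/5) ≈ 3.6112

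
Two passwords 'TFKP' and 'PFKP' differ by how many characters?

Differing positions: 1. Hamming distance = 1.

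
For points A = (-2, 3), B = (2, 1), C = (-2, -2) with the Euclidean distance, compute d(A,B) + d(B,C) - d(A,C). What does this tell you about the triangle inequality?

d(A,B) = √(4² + 2²) = √20 ≈ 4.4721, d(B,C) = √(4² + 3²) = √25 = 5, d(A,C) = √(0² + 5²) = √25 = 5.
d(A,B) + d(B,C) - d(A,C) = 4.4721 + 5 - 5 = 9.4721 - 5 = 4.4721 (to 4 decimal places). This is ≥ 0, so the triangle inequality holds for these points.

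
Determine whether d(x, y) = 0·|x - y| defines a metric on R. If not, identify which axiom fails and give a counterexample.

No. With c = 0, d(x,y) = 0 for all x, y. This fails identity of indiscernibles: d(7, 14) = 0 but 7 ≠ 14.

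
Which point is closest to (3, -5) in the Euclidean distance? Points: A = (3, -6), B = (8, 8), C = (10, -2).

Distances: d(A) = 1, d(B) ≈ 13.9284, d(C) ≈ 7.6158. Nearest: A = (3, -6) with distance 1.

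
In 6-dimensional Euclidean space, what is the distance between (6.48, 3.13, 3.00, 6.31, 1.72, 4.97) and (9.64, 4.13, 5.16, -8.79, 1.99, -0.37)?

√(Σ(x_i - y_i)²) = √((6.48 - 9.64)² + (3.13 - 4.13)² + (3 - 5.16)² + (6.31 - (-8.79))² + (1.72 - 1.99)² + (4.97 - (-0.37))²)
= √((-3.16)² + (-1)² + (-2.16)² + 15.1² + (-0.27)² + 5.34²) = √(9.9856 + 1 + 4.6656 + 228.01 + 0.0729 + 28.5156) = √272.2497 ≈ 16.5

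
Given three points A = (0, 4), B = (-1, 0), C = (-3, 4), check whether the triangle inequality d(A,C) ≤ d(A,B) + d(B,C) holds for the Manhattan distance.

d(A,B) = 1 + 4 = 5, d(B,C) = 2 + 4 = 6, d(A,C) = 3 + 0 = 3.
d(A,C) = 3 ≤ 5 + 6 = 11. Triangle inequality is satisfied.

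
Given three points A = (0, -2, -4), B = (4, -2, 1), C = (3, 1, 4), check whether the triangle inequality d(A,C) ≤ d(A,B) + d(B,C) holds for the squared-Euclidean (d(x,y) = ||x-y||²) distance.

d(A,B) = 4² + 0² + 5² = 41, d(B,C) = 1² + 3² + 3² = 19, d(A,C) = 3² + 3² + 8² = 82.
d(A,C) = 82 > 41 + 19 = 60. Triangle inequality is VIOLATED. (Squared-Euclidean is not a metric — this is a counterexample.)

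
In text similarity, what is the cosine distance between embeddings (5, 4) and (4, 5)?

With u = (5, 4), v = (4, 5):
u·v = 5·4 + 4·5 = 20 + 20 = 40.
|u| = √(5² + 4²) = √41, |v| = √(4² + 5²) = √41, so |u||v| = √(41·41) = √1681 = 41.
cos θ = (u·v)/(|u||v|) = 40/41 ≈ 0.9756
Cosine distance = 1 - cos θ ≈ 1 - 0.9756 = 0.0244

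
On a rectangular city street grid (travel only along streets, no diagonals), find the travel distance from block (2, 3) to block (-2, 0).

Σ|x_i - y_i| = |2 - (-2)| + |3 - 0| = 4 + 3 = 7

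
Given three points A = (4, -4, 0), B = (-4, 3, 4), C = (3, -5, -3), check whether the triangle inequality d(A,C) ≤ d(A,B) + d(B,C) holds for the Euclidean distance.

d(A,B) = √(8² + 7² + 4²) = √129 ≈ 11.3578, d(B,C) = √(7² + 8² + 7²) = √162 ≈ 12.7279, d(A,C) = √(1² + 1² + 3²) = √11 ≈ 3.3166.
d(A,C) ≈ 3.3166 ≤ 11.3578 + 12.7279 = 24.0857. Triangle inequality is satisfied.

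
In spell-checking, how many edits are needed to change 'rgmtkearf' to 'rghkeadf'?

Let D[i][j] be the edit distance between the first i characters of 'rgmtkearf' and the first j characters of 'rghkeadf', with D[i][0] = i, D[0][j] = j, and D[i][j] = D[i-1][j-1] if the characters match, else 1 + min(D[i-1][j], D[i][j-1], D[i-1][j-1]). Filling the table (rows: prefixes of 'rgmtkearf', columns: prefixes of 'rghkeadf'):
     ε  r  g  h  k  e  a  d  f
  ε  0  1  2  3  4  5  6  7  8
  r  1  0  1  2  3  4  5  6  7
  g  2  1  0  1  2  3  4  5  6
  m  3  2  1  1  2  3  4  5  6
  t  4  3  2  2  2  3  4  5  6
  k  5  4  3  3  2  3  4  5  6
  e  6  5  4  4  3  2  3  4  5
  a  7  6  5  5  4  3  2  3  4
  r  8  7  6  6  5  4  3  3  4
  f  9  8  7  7  6  5  4  4  3
The bottom-right entry gives D[9][8] = 3, so no sequence of fewer than 3 edits works. Backtracking through the table gives one optimal edit sequence (3 edits):
  rgmtkearf → rgtkearf (del m @3)
  rgtkearf → rghkearf (sub t→h @3)
  rghkearf → rghkeadf (sub r→d @7)
Edit distance = 3.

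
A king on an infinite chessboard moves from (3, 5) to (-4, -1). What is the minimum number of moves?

max(|x_i - y_i|) = max(|3 - (-4)|, |5 - (-1)|) = max(7, 6) = 7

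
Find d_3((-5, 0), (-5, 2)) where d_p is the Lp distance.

(Σ|x_i - y_i|^3)^(1/3) = (|-5 - (-5)|^3 + |0 - 2|^3)^(1/3)
= (0^3 + 2^3)^(1/3) = (0 + 8)^(1/3) = (8)^(1/3) = 2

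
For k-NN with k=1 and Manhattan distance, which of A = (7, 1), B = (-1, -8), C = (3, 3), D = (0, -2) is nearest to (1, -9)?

Distances: d(A) = 16, d(B) = 3, d(C) = 14, d(D) = 8. Nearest: B = (-1, -8) with distance 3.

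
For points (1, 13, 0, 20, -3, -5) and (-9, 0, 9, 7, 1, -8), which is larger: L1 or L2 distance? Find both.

L1 = |1 - (-9)| + |13 - 0| + |0 - 9| + |20 - 7| + |-3 - 1| + |-5 - (-8)| = 10 + 13 + 9 + 13 + 4 + 3 = 52
L2 = √(10² + 13² + 9² + 13² + 4² + 3²) = √544 ≈ 23.3238
L1 ≥ L2 always (equality iff movement is along one axis); L1 > L2 here.
Ratio L1/L2 = 52/√544 ≈ 2.2295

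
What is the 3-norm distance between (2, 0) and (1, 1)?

(Σ|x_i - y_i|^3)^(1/3) = (|2 - 1|^3 + |0 - 1|^3)^(1/3)
= (1^3 + 1^3)^(1/3) = (1 + 1)^(1/3) = (2)^(1/3) ≈ 1.2599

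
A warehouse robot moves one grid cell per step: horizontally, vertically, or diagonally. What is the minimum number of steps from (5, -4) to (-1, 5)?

max(|x_i - y_i|) = max(|5 - (-1)|, |-4 - 5|) = max(6, 9) = 9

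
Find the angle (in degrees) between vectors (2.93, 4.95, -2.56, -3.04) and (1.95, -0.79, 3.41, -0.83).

With u = (2.93, 4.95, -2.56, -3.04), v = (1.95, -0.79, 3.41, -0.83):
u·v = 2.93·1.95 + 4.95·(-0.79) + (-2.56)·3.41 + (-3.04)·(-0.83) = 5.7135 + (-3.9105) + (-8.7296) + 2.5232 = -4.4034.
|u| = √(2.93² + 4.95² + (-2.56)² + (-3.04)²) = √(8.5849 + 24.5025 + 6.5536 + 9.2416) = √48.8826, |v| = √(1.95² + (-0.79)² + 3.41² + (-0.83)²) = √(3.8025 + 0.6241 + 11.6281 + 0.6889) = √16.7436.
cos θ = (u·v)/(|u||v|) = -4.4034/(√48.8826·√16.7436) ≈ -0.153917
θ = arccos(-0.153917) ≈ 98.85°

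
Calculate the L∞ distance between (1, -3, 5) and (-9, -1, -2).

max(|x_i - y_i|) = max(|1 - (-9)|, |-3 - (-1)|, |5 - (-2)|) = max(10, 2, 7) = 10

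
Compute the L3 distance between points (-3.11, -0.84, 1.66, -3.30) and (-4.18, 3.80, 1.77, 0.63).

(Σ|x_i - y_i|^3)^(1/3) = (|-3.11 - (-4.18)|^3 + |-0.84 - 3.8|^3 + |1.66 - 1.77|^3 + |-3.3 - 0.63|^3)^(1/3)
= (1.07^3 + 4.64^3 + 0.11^3 + 3.93^3)^(1/3) ≈ (1.225 + 99.8973 + 0.0013 + 60.6985)^(1/3) = (161.8221)^(1/3) ≈ 5.4494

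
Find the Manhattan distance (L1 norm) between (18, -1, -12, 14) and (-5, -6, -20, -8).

Σ|x_i - y_i| = |18 - (-5)| + |-1 - (-6)| + |-12 - (-20)| + |14 - (-8)| = 23 + 5 + 8 + 22 = 58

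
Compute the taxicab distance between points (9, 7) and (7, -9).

Σ|x_i - y_i| = |9 - 7| + |7 - (-9)| = 2 + 16 = 18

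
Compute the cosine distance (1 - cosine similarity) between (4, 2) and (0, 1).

With u = (4, 2), v = (0, 1):
u·v = 4·0 + 2·1 = 0 + 2 = 2.
|u| = √(4² + 2²) = √20, |v| = √(0² + 1²) = √1, so |u||v| = √(20·1) = √20.
cos θ = (u·v)/(|u||v|) = 2/√20 ≈ 0.4472
Cosine distance = 1 - cos θ ≈ 1 - 0.4472 = 0.5528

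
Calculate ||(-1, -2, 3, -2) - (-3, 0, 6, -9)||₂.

√(Σ(x_i - y_i)²) = √((-1 - (-3))² + (-2 - 0)² + (3 - 6)² + (-2 - (-9))²)
= √(2² + (-2)² + (-3)² + 7²) = √(4 + 4 + 9 + 49) = √66 ≈ 8.124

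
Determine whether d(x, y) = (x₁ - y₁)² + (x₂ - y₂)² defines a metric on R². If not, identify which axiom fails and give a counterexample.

No. The squared Euclidean distance fails the triangle inequality. Counterexample: x = (0, 0), y = (2, 1), z = (4, 2). d(x,z) = 4² + 2² = 20, but d(x,y) + d(y,z) = (2² + 1²) + (2² + 1²) = 5 + 5 = 10. Since 20 > 10, the triangle inequality is violated. (Note: √d, the ordinary Euclidean distance, IS a metric.)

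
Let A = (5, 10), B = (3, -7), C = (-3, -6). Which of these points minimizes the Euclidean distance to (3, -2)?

Distances: d(A) ≈ 12.1655, d(B) = 5, d(C) ≈ 7.2111. Nearest: B = (3, -7) with distance 5.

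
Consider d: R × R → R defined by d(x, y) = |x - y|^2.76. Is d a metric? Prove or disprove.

No. d(x,y) = |x-y|^2.76 fails the triangle inequality since p = 2.76 > 1. Counterexample: x = 0, y = 1, z = 9. d(x,z) = |0 - 9|^2.76 = 9^2.76 ≈ 430.2386, but d(x,y) + d(y,z) = 1^2.76 + 8^2.76 ≈ 1 + 310.8339 = 311.8339. Since 430.2386 > 311.8339, the triangle inequality is violated.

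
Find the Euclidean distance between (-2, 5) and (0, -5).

√(Σ(x_i - y_i)²) = √((-2 - 0)² + (5 - (-5))²)
= √((-2)² + 10²) = √(4 + 100) = √104 ≈ 10.198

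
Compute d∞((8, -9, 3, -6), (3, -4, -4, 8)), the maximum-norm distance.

max(|x_i - y_i|) = max(|8 - 3|, |-9 - (-4)|, |3 - (-4)|, |-6 - 8|) = max(5, 5, 7, 14) = 14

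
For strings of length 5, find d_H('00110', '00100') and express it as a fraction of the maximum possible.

Differing positions: 4. Hamming distance = 1. The maximum possible Hamming distance for length-5 strings is 5, so d_H/5 = 1/5 = 0.2.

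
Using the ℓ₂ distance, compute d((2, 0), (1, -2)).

(Σ|x_i - y_i|^2)^(1/2) = (|2 - 1|^2 + |0 - (-2)|^2)^(1/2)
= (1^2 + 2^2)^(1/2) = (1 + 4)^(1/2) = (5)^(1/2) ≈ 2.2361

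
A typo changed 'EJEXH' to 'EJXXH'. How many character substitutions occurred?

Differing positions: 3. Hamming distance = 1.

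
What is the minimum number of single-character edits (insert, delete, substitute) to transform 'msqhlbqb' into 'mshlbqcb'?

Let D[i][j] be the edit distance between the first i characters of 'msqhlbqb' and the first j characters of 'mshlbqcb', with D[i][0] = i, D[0][j] = j, and D[i][j] = D[i-1][j-1] if the characters match, else 1 + min(D[i-1][j], D[i][j-1], D[i-1][j-1]). Filling the table (rows: prefixes of 'msqhlbqb', columns: prefixes of 'mshlbqcb'):
     ε  m  s  h  l  b  q  c  b
  ε  0  1  2  3  4  5  6  7  8
  m  1  0  1  2  3  4  5  6  7
  s  2  1  0  1  2  3  4  5  6
  q  3  2  1  1  2  3  3  4  5
  h  4  3  2  1  2  3  4  4  5
  l  5  4  3  2  1  2  3  4  5
  b  6  5  4  3  2  1  2  3  4
  q  7  6  5  4  3  2  1  2  3
  b  8  7  6  5  4  3  2  2  2
The bottom-right entry gives D[8][8] = 2, so no sequence of fewer than 2 edits works. Backtracking through the table gives one optimal edit sequence (2 edits):
  msqhlbqb → mshlbqb (del q @3)
  mshlbqb → mshlbqcb (ins c @7)
Edit distance = 2.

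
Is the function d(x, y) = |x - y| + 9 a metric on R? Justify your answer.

No. d fails identity of indiscernibles (specifically d(x,x) = 0): d(3, 3) = |3 - 3| + 9 = 0 + 9 = 9 ≠ 0.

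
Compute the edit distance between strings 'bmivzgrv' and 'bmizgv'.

Let D[i][j] be the edit distance between the first i characters of 'bmivzgrv' and the first j characters of 'bmizgv', with D[i][0] = i, D[0][j] = j, and D[i][j] = D[i-1][j-1] if the characters match, else 1 + min(D[i-1][j], D[i][j-1], D[i-1][j-1]). Filling the table (rows: prefixes of 'bmivzgrv', columns: prefixes of 'bmizgv'):
     ε  b  m  i  z  g  v
  ε  0  1  2  3  4  5  6
  b  1  0  1  2  3  4  5
  m  2  1  0  1  2  3  4
  i  3  2  1  0  1  2  3
  v  4  3  2  1  1  2  2
  z  5  4  3  2  1  2  3
  g  6  5  4  3  2  1  2
  r  7  6  5  4  3  2  2
  v  8  7  6  5  4  3  2
The bottom-right entry gives D[8][6] = 2, so no sequence of fewer than 2 edits works. Backtracking through the table gives one optimal edit sequence (2 edits):
  bmivzgrv → bmizgrv (del v @4)
  bmizgrv → bmizgv (del r @6)
Edit distance = 2.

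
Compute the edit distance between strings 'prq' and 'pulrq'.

Let D[i][j] be the edit distance between the first i characters of 'prq' and the first j characters of 'pulrq', with D[i][0] = i, D[0][j] = j, and D[i][j] = D[i-1][j-1] if the characters match, else 1 + min(D[i-1][j], D[i][j-1], D[i-1][j-1]). Filling the table (rows: prefixes of 'prq', columns: prefixes of 'pulrq'):
     ε  p  u  l  r  q
  ε  0  1  2  3  4  5
  p  1  0  1  2  3  4
  r  2  1  1  2  2  3
  q  3  2  2  2  3  2
The bottom-right entry gives D[3][5] = 2, so no sequence of fewer than 2 edits works. Backtracking through the table gives one optimal edit sequence (2 edits):
  prq → purq (ins u @2)
  purq → pulrq (ins l @3)
Edit distance = 2.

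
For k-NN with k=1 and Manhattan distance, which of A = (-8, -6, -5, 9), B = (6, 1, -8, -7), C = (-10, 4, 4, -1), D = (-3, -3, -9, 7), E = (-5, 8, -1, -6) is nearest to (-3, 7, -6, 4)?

Distances: d(A) = 24, d(B) = 28, d(C) = 25, d(D) = 16, d(E) = 18. Nearest: D = (-3, -3, -9, 7) with distance 16.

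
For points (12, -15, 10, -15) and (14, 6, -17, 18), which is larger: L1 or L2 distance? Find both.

L1 = |12 - 14| + |-15 - 6| + |10 - (-17)| + |-15 - 18| = 2 + 21 + 27 + 33 = 83
L2 = √(2² + 21² + 27² + 33²) = √2263 ≈ 47.571
L1 ≥ L2 always (equality iff movement is along one axis); L1 > L2 here.
Ratio L1/L2 = 83/√2263 ≈ 1.7448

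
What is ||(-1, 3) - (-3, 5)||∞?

max(|x_i - y_i|) = max(|-1 - (-3)|, |3 - 5|) = max(2, 2) = 2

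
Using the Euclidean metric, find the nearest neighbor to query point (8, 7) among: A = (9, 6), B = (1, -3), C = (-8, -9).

Distances: d(A) ≈ 1.4142, d(B) ≈ 12.2066, d(C) ≈ 22.6274. Nearest: A = (9, 6) with distance 1.4142.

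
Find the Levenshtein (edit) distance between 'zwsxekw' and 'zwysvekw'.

Let D[i][j] be the edit distance between the first i characters of 'zwsxekw' and the first j characters of 'zwysvekw', with D[i][0] = i, D[0][j] = j, and D[i][j] = D[i-1][j-1] if the characters match, else 1 + min(D[i-1][j], D[i][j-1], D[i-1][j-1]). Filling the table (rows: prefixes of 'zwsxekw', columns: prefixes of 'zwysvekw'):
     ε  z  w  y  s  v  e  k  w
  ε  0  1  2  3  4  5  6  7  8
  z  1  0  1  2  3  4  5  6  7
  w  2  1  0  1  2  3  4  5  6
  s  3  2  1  1  1  2  3  4  5
  x  4  3  2  2  2  2  3  4  5
  e  5  4  3  3  3  3  2  3  4
  k  6  5  4  4  4  4  3  2  3
  w  7  6  5  5  5  5  4  3  2
The bottom-right entry gives D[7][8] = 2, so no sequence of fewer than 2 edits works. Backtracking through the table gives one optimal edit sequence (2 edits):
  zwsxekw → zwysxekw (ins y @3)
  zwysxekw → zwysvekw (sub x→v @5)
Edit distance = 2.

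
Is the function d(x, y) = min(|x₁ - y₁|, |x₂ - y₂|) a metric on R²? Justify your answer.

No. d fails identity of indiscernibles: take x = (-2, 0) and y = (-2, 9). Then d(x,y) = min(|-2 - (-2)|, |0 - 9|) = min(0, 9) = 0, yet x ≠ y.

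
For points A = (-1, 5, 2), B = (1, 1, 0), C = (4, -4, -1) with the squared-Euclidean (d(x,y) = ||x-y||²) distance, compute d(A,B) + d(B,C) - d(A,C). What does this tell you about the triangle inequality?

d(A,B) = 2² + 4² + 2² = 24, d(B,C) = 3² + 5² + 1² = 35, d(A,C) = 5² + 9² + 3² = 115.
d(A,B) + d(B,C) - d(A,C) = 24 + 35 - 115 = 59 - 115 = -56. This is < 0, so the triangle inequality FAILS for these points (squared-Euclidean is not a metric).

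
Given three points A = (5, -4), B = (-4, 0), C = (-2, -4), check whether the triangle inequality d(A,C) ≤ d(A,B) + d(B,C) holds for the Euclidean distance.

d(A,B) = √(9² + 4²) = √97 ≈ 9.8489, d(B,C) = √(2² + 4²) = √20 ≈ 4.4721, d(A,C) = √(7² + 0²) = √49 = 7.
d(A,C) = 7 ≤ 9.8489 + 4.4721 = 14.321. Triangle inequality is satisfied.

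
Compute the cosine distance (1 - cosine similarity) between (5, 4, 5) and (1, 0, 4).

With u = (5, 4, 5), v = (1, 0, 4):
u·v = 5·1 + 4·0 + 5·4 = 5 + 0 + 20 = 25.
|u| = √(5² + 4² + 5²) = √66, |v| = √(1² + 0² + 4²) = √17, so |u||v| = √(66·17) = √1122.
cos θ = (u·v)/(|u||v|) = 25/√1122 ≈ 0.7464
Cosine distance = 1 - cos θ ≈ 1 - 0.7464 = 0.2536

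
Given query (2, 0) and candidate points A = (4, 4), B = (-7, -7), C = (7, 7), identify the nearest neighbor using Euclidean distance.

Distances: d(A) ≈ 4.4721, d(B) ≈ 11.4018, d(C) ≈ 8.6023. Nearest: A = (4, 4) with distance 4.4721.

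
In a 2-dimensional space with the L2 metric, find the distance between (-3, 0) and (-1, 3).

(Σ|x_i - y_i|^2)^(1/2) = (|-3 - (-1)|^2 + |0 - 3|^2)^(1/2)
= (2^2 + 3^2)^(1/2) = (4 + 9)^(1/2) = (13)^(1/2) ≈ 3.6056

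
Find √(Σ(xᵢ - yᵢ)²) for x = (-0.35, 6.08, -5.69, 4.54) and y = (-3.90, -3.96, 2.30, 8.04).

√(Σ(x_i - y_i)²) = √((-0.35 - (-3.9))² + (6.08 - (-3.96))² + (-5.69 - 2.3)² + (4.54 - 8.04)²)
= √(3.55² + 10.04² + (-7.99)² + (-3.5)²) = √(12.6025 + 100.8016 + 63.8401 + 12.25) = √189.4942 ≈ 13.7657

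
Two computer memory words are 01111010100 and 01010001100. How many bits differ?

Differing positions: 3, 5, 7, 8. Hamming distance = 4.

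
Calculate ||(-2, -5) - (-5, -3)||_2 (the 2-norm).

(Σ|x_i - y_i|^2)^(1/2) = (|-2 - (-5)|^2 + |-5 - (-3)|^2)^(1/2)
= (3^2 + 2^2)^(1/2) = (9 + 4)^(1/2) = (13)^(1/2) ≈ 3.6056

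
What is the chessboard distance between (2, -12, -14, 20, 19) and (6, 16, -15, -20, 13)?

max(|x_i - y_i|) = max(|2 - 6|, |-12 - 16|, |-14 - (-15)|, |20 - (-20)|, |19 - 13|) = max(4, 28, 1, 40, 6) = 40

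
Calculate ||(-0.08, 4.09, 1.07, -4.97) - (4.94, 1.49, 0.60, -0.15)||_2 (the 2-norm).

(Σ|x_i - y_i|^2)^(1/2) = (|-0.08 - 4.94|^2 + |4.09 - 1.49|^2 + |1.07 - 0.6|^2 + |-4.97 - (-0.15)|^2)^(1/2)
= (5.02^2 + 2.6^2 + 0.47^2 + 4.82^2)^(1/2) = (25.2004 + 6.76 + 0.2209 + 23.2324)^(1/2) = (55.4137)^(1/2) ≈ 7.444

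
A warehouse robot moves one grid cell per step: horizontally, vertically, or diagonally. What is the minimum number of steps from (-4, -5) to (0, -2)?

max(|x_i - y_i|) = max(|-4 - 0|, |-5 - (-2)|) = max(4, 3) = 4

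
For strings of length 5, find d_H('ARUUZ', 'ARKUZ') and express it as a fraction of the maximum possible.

Differing positions: 3. Hamming distance = 1. The maximum possible Hamming distance for length-5 strings is 5, so d_H/5 = 1/5 = 0.2.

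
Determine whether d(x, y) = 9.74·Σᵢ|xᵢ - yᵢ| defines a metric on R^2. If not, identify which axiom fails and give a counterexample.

Yes. The L1 (Manhattan) norm induces a metric on R^2, and multiplying a metric by a positive constant 9.74 > 0 preserves all four axioms: non-negativity (9.74·||x-y|| ≥ 0), identity (9.74·||x-y|| = 0 ⟺ ||x-y|| = 0 ⟺ x = y), symmetry (||x-y|| = ||y-x||), and the triangle inequality (9.74·||x-z|| ≤ 9.74·||x-y|| + 9.74·||y-z||). So d is a metric.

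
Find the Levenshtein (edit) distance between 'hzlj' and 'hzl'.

Let D[i][j] be the edit distance between the first i characters of 'hzlj' and the first j characters of 'hzl', with D[i][0] = i, D[0][j] = j, and D[i][j] = D[i-1][j-1] if the characters match, else 1 + min(D[i-1][j], D[i][j-1], D[i-1][j-1]). Filling the table (rows: prefixes of 'hzlj', columns: prefixes of 'hzl'):
     ε  h  z  l
  ε  0  1  2  3
  h  1  0  1  2
  z  2  1  0  1
  l  3  2  1  0
  j  4  3  2  1
The bottom-right entry gives D[4][3] = 1, so no sequence of fewer than 1 edit works. Backtracking through the table gives one optimal edit sequence (1 edit):
  hzlj → hzl (del j @4)
Edit distance = 1.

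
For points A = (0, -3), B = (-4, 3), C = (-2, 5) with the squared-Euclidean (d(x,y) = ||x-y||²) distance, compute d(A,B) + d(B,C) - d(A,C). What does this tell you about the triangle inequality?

d(A,B) = 4² + 6² = 52, d(B,C) = 2² + 2² = 8, d(A,C) = 2² + 8² = 68.
d(A,B) + d(B,C) - d(A,C) = 52 + 8 - 68 = 60 - 68 = -8. This is < 0, so the triangle inequality FAILS for these points (squared-Euclidean is not a metric).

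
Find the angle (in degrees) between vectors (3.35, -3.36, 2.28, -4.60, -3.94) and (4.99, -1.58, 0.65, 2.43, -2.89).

With u = (3.35, -3.36, 2.28, -4.60, -3.94), v = (4.99, -1.58, 0.65, 2.43, -2.89):
u·v = 3.35·4.99 + (-3.36)·(-1.58) + 2.28·0.65 + (-4.6)·2.43 + (-3.94)·(-2.89) = 16.7165 + 5.3088 + 1.482 + (-11.178) + 11.3866 = 23.7159.
|u| = √(3.35² + (-3.36)² + 2.28² + (-4.6)² + (-3.94)²) = √(11.2225 + 11.2896 + 5.1984 + 21.16 + 15.5236) = √64.3941, |v| = √(4.99² + (-1.58)² + 0.65² + 2.43² + (-2.89)²) = √(24.9001 + 2.4964 + 0.4225 + 5.9049 + 8.3521) = √42.076.
cos θ = (u·v)/(|u||v|) = 23.7159/(√64.3941·√42.076) ≈ 0.455616
θ = arccos(0.455616) ≈ 62.9°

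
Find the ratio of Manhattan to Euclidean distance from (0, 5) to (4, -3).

L1 = |0 - 4| + |5 - (-3)| = 4 + 8 = 12
L2 = √(4² + 8²) = √80 ≈ 8.9443
L1 ≥ L2 always (equality iff movement is along one axis); L1 > L2 here.
Ratio L1/L2 = 12/√80 ≈ 1.3416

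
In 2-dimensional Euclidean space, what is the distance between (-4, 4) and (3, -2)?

√(Σ(x_i - y_i)²) = √((-4 - 3)² + (4 - (-2))²)
= √((-7)² + 6²) = √(49 + 36) = √85 ≈ 9.2195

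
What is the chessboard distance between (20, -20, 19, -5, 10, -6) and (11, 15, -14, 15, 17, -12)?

max(|x_i - y_i|) = max(|20 - 11|, |-20 - 15|, |19 - (-14)|, |-5 - 15|, |10 - 17|, |-6 - (-12)|) = max(9, 35, 33, 20, 7, 6) = 35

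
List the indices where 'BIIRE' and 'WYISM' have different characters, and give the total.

Differing positions: 1, 2, 4, 5. Hamming distance = 4.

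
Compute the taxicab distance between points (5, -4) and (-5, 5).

Σ|x_i - y_i| = |5 - (-5)| + |-4 - 5| = 10 + 9 = 19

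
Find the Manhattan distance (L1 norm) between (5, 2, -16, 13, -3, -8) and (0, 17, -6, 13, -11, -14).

Σ|x_i - y_i| = |5 - 0| + |2 - 17| + |-16 - (-6)| + |13 - 13| + |-3 - (-11)| + |-8 - (-14)| = 5 + 15 + 10 + 0 + 8 + 6 = 44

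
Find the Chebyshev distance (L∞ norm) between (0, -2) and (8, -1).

max(|x_i - y_i|) = max(|0 - 8|, |-2 - (-1)|) = max(8, 1) = 8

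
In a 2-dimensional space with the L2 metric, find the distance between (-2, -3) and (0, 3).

(Σ|x_i - y_i|^2)^(1/2) = (|-2 - 0|^2 + |-3 - 3|^2)^(1/2)
= (2^2 + 6^2)^(1/2) = (4 + 36)^(1/2) = (40)^(1/2) ≈ 6.3246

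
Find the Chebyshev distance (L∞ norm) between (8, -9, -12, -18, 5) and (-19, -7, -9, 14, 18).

max(|x_i - y_i|) = max(|8 - (-19)|, |-9 - (-7)|, |-12 - (-9)|, |-18 - 14|, |5 - 18|) = max(27, 2, 3, 32, 13) = 32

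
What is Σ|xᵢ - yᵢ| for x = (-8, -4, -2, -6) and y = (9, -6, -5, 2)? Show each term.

Σ|x_i - y_i| = |-8 - 9| + |-4 - (-6)| + |-2 - (-5)| + |-6 - 2| = 17 + 2 + 3 + 8 = 30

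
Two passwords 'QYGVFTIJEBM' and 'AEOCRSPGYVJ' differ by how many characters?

Differing positions: 1, 2, 3, 4, 5, 6, 7, 8, 9, 10, 11. Hamming distance = 11.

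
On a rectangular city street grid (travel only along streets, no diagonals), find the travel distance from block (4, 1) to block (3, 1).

Σ|x_i - y_i| = |4 - 3| + |1 - 1| = 1 + 0 = 1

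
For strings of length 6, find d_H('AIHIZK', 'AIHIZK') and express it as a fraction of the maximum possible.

Differing positions: none. Hamming distance = 0. The maximum possible Hamming distance for length-6 strings is 6, so d_H/6 = 0/6 = 0.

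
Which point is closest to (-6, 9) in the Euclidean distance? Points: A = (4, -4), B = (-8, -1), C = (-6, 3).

Distances: d(A) ≈ 16.4012, d(B) ≈ 10.198, d(C) = 6. Nearest: C = (-6, 3) with distance 6.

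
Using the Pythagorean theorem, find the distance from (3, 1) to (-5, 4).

√(Σ(x_i - y_i)²) = √((3 - (-5))² + (1 - 4)²)
= √(8² + (-3)²) = √(64 + 9) = √73 ≈ 8.544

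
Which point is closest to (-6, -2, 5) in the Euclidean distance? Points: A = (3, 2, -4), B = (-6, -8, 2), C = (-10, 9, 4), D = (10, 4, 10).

Distances: d(A) ≈ 13.3417, d(B) ≈ 6.7082, d(C) ≈ 11.7473, d(D) ≈ 17.8045. Nearest: B = (-6, -8, 2) with distance 6.7082.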